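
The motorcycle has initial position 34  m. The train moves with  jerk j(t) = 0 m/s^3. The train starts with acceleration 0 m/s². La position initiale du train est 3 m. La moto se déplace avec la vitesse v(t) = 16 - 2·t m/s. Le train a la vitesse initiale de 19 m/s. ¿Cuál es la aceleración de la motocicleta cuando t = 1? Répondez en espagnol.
Debemos derivar nuestra ecuación de la velocidad v(t) = 16 - 2·t 1 vez. Tomando d/dt de v(t), encontramos a(t) = -2. Tenemos la aceleración a(t) = -2. Sustituyendo t = 1: a(1) = -2.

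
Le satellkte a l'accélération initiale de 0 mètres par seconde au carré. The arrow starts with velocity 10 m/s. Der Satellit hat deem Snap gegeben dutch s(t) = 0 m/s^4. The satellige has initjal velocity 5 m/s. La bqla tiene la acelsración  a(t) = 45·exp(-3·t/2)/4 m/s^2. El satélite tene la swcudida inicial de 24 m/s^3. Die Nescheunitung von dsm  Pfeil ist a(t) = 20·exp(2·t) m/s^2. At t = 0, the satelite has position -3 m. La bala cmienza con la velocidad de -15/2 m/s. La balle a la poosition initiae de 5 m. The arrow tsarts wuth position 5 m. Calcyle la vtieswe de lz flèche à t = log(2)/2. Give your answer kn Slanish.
Partiendo de la aceleración a(t) = 20·exp(2·t), tomamos 1 integral. La antiderivada de la aceleración, con v(0) = 10, da la velocidad: v(t) = 10·exp(2·t). Tenemos la velocidad v(t) = 10·exp(2·t). Sustituyendo t = log(2)/2: v(log(2)/2) = 20.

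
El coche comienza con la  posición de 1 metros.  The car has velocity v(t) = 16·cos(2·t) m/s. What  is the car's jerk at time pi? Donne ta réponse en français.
En partant de la vitesse v(t) = 16·cos(2·t), nous prenons 2 dérivées. En dérivant la vitesse, nous obtenons l'accélération: a(t) = -32·sin(2·t). En prenant d/dt de a(t), nous trouvons j(t) = -64·cos(2·t). Nous avons le jerk j(t) = -64·cos(2·t). En substituant t = pi: j(pi) = -64.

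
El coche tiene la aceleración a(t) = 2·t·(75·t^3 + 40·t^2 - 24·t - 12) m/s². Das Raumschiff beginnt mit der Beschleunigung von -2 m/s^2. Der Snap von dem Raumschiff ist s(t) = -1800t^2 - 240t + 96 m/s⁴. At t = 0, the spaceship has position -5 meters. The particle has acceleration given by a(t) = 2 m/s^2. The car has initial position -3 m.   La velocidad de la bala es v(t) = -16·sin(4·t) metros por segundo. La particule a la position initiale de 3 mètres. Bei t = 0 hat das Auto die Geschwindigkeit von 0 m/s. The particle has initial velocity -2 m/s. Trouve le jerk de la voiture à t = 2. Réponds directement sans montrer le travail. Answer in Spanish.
La sacudida en t = 2 es j = 5544.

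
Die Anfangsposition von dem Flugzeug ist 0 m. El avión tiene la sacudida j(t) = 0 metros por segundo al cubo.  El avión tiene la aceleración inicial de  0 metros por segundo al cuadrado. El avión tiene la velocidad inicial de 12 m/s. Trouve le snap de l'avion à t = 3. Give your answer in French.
Pour résoudre ceci, nous devons prendre 1 dérivée de notre équation du jerk j(t) = 0. La dérivée du jerk donne le snap: s(t) = 0. De l'équation du snap s(t) = 0, nous substituons t = 3 pour obtenir s = 0.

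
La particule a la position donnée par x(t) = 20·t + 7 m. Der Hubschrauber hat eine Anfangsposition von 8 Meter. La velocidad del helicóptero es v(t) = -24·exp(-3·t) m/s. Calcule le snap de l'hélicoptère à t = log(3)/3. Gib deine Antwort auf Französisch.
Nous devons dériver notre équation de la vitesse v(t) = -24·exp(-3·t) 3 fois. En prenant d/dt de v(t), nous trouvons a(t) = 72·exp(-3·t). La dérivée de l'accélération donne le jerk: j(t) = -216·exp(-3·t). La dérivée du jerk donne le snap: s(t) = 648·exp(-3·t). Nous avons le snap s(t) = 648·exp(-3·t). En substituant t = log(3)/3: s(log(3)/3) = 216.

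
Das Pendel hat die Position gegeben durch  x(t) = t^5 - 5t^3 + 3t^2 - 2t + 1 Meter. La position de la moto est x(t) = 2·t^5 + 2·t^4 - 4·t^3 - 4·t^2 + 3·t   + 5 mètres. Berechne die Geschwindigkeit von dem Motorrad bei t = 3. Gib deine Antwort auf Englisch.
To solve this, we need to take 1 derivative of our position equation x(t) = 2·t^5 + 2·t^4 - 4·t^3 - 4·t^2 + 3·t + 5. The derivative of position gives velocity: v(t) = 10·t^4 + 8·t^3 - 12·t^2 - 8·t + 3. Using v(t) = 10·t^4 + 8·t^3 - 12·t^2 - 8·t + 3 and substituting t = 3, we find v = 897.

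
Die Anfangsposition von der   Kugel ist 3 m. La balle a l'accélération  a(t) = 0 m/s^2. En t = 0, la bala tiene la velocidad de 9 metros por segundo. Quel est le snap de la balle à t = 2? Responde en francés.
Nous devons dériver notre équation de l'accélération a(t) = 0 2 fois. La dérivée de l'accélération donne le jerk: j(t) = 0. En prenant d/dt de j(t), nous trouvons s(t) = 0. De l'équation du snap s(t) = 0, nous substituons t = 2 pour obtenir s = 0.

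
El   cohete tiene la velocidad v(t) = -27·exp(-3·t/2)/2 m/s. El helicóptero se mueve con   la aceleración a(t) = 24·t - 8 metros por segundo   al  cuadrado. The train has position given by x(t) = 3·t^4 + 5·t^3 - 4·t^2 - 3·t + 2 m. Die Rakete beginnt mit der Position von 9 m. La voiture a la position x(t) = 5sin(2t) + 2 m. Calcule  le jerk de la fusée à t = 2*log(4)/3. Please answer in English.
To solve this, we need to take 2 derivatives of our velocity equation v(t) = -27·exp(-3·t/2)/2. Taking d/dt of v(t), we find a(t) = 81·exp(-3·t/2)/4. Taking d/dt of a(t), we find j(t) = -243·exp(-3·t/2)/8. From the given jerk equation j(t) = -243·exp(-3·t/2)/8, we substitute t = 2*log(4)/3 to get j = -243/32.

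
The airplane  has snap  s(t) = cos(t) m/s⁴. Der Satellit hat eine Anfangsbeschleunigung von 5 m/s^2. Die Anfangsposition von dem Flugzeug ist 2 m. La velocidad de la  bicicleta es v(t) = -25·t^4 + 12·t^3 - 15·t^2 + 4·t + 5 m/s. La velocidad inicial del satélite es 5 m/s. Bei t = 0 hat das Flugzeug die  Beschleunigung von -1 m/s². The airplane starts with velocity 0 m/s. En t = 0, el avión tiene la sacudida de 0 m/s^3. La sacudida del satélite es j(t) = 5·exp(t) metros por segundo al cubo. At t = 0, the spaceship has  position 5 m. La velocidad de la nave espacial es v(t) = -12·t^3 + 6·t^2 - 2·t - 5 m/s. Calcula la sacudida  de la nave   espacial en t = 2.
Para resolver esto, necesitamos tomar 2 derivadas de nuestra ecuación de la velocidad v(t) = -12·t^3 + 6·t^2 - 2·t - 5. La derivada de la velocidad da la aceleración: a(t) = -36·t^2 + 12·t - 2. La derivada de la aceleración da la sacudida: j(t) = 12 - 72·t. Usando j(t) = 12 - 72·t y sustituyendo t = 2, encontramos j = -132.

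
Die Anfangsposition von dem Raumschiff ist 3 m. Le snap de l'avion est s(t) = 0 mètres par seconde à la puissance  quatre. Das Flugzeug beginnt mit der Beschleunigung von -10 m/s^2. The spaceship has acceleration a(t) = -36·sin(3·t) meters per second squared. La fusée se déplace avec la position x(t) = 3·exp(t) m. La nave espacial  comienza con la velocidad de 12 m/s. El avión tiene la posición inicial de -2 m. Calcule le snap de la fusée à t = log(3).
Nous devons dériver notre équation de la position x(t) = 3·exp(t) 4 fois. En prenant d/dt de x(t), nous trouvons v(t) = 3·exp(t). La dérivée de la vitesse donne l'accélération: a(t) = 3·exp(t). La dérivée de l'accélération donne le jerk: j(t) = 3·exp(t). En dérivant le jerk, nous obtenons le snap: s(t) = 3·exp(t). Nous avons le snap s(t) = 3·exp(t). En substituant t = log(3): s(log(3)) = 9.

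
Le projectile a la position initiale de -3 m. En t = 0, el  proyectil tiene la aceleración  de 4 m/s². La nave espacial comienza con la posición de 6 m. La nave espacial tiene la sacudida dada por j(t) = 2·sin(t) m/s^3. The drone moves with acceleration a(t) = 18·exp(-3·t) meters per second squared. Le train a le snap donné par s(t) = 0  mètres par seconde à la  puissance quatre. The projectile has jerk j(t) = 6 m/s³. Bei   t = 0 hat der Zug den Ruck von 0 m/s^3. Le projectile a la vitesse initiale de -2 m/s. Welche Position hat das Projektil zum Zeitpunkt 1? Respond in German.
Um dies zu lösen, müssen wir 3 Integrale unserer Gleichung für den Ruck j(t) = 6 finden. Das Integral von dem Ruck, mit a(0) = 4, ergibt die Beschleunigung: a(t) = 6·t + 4. Mit ∫a(t)dt und Anwendung von v(0) = -2, finden wir v(t) = 3·t^2 + 4·t - 2. Durch Integration von der Geschwindigkeit und Verwendung der Anfangsbedingung x(0) = -3, erhalten wir x(t) = t^3 + 2·t^2 - 2·t - 3. Aus der Gleichung für die Position x(t) = t^3 + 2·t^2 - 2·t - 3, setzen wir t = 1 ein und erhalten x = -2.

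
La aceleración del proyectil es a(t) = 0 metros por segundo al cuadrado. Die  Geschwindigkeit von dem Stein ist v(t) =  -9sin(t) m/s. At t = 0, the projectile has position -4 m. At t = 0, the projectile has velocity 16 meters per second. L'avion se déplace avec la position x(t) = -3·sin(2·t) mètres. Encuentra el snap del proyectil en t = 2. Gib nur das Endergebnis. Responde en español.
En t = 2, s = 0.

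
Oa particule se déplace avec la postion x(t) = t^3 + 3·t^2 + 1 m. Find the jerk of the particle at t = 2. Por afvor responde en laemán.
Wir müssen unsere Gleichung für die Position x(t) = t^3 + 3·t^2 + 1 3-mal ableiten. Die Ableitung von der Position ergibt die Geschwindigkeit: v(t) = 3·t^2 + 6·t. Die Ableitung von der Geschwindigkeit ergibt die Beschleunigung: a(t) = 6·t + 6. Die Ableitung von der Beschleunigung ergibt den Ruck: j(t) = 6. Aus der Gleichung für den Ruck j(t) = 6, setzen wir t = 2 ein und erhalten j = 6.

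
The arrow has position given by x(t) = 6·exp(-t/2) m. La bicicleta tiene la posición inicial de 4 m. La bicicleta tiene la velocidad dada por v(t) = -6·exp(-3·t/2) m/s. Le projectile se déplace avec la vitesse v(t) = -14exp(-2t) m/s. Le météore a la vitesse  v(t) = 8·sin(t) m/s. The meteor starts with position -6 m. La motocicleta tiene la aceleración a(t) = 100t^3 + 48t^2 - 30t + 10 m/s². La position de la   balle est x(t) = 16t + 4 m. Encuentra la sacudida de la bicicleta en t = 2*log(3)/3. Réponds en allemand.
Um dies zu lösen, müssen wir 2 Ableitungen unserer Gleichung für die Geschwindigkeit v(t) = -6·exp(-3·t/2) nehmen. Die Ableitung von der Geschwindigkeit ergibt die Beschleunigung: a(t) = 9·exp(-3·t/2). Die Ableitung von der Beschleunigung ergibt den Ruck: j(t) = -27·exp(-3·t/2)/2. Aus der Gleichung für den Ruck j(t) = -27·exp(-3·t/2)/2, setzen wir t = 2*log(3)/3 ein und erhalten j = -9/2.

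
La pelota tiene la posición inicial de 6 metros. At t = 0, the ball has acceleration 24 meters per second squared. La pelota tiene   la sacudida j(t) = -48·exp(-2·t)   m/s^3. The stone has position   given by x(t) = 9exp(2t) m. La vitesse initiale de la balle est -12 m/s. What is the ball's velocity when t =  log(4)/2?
To solve this, we need to take 2 antiderivatives of our jerk equation j(t) = -48·exp(-2·t). Integrating jerk and using the initial condition a(0) = 24, we get a(t) = 24·exp(-2·t). Finding the integral of a(t) and using v(0) = -12: v(t) = -12·exp(-2·t). We have velocity v(t) = -12·exp(-2·t). Substituting t = log(4)/2: v(log(4)/2) = -3.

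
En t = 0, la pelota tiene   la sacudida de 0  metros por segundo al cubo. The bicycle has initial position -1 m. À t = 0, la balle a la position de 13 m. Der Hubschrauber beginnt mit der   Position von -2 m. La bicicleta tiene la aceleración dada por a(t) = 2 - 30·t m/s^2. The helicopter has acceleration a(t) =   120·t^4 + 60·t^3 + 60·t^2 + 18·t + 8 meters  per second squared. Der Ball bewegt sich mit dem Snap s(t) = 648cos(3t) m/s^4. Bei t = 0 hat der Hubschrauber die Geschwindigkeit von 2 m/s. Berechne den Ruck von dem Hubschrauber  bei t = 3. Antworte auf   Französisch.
Pour résoudre ceci, nous devons prendre 1 dérivée de notre équation de l'accélération a(t) = 120·t^4 + 60·t^3 + 60·t^2 + 18·t + 8. La dérivée de l'accélération donne le jerk: j(t) = 480·t^3 + 180·t^2 + 120·t + 18. En utilisant j(t) = 480·t^3 + 180·t^2 + 120·t + 18 et en substituant t = 3, nous trouvons j = 14958.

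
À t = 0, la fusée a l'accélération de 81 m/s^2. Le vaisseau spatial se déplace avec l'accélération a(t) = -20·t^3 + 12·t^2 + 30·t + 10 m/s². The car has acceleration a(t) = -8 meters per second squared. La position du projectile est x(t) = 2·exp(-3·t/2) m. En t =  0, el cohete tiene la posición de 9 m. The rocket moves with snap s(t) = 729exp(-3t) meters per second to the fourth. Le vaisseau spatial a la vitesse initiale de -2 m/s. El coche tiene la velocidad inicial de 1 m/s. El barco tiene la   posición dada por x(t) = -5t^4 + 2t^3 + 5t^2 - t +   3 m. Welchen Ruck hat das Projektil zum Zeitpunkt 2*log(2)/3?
Wir müssen unsere Gleichung für die Position x(t) = 2·exp(-3·t/2) 3-mal ableiten. Mit d/dt von x(t) finden wir v(t) = -3·exp(-3·t/2). Die Ableitung von der Geschwindigkeit ergibt die Beschleunigung: a(t) = 9·exp(-3·t/2)/2. Mit d/dt von a(t) finden wir j(t) = -27·exp(-3·t/2)/4. Wir haben den Ruck j(t) = -27·exp(-3·t/2)/4. Durch Einsetzen von t = 2*log(2)/3: j(2*log(2)/3) = -27/8.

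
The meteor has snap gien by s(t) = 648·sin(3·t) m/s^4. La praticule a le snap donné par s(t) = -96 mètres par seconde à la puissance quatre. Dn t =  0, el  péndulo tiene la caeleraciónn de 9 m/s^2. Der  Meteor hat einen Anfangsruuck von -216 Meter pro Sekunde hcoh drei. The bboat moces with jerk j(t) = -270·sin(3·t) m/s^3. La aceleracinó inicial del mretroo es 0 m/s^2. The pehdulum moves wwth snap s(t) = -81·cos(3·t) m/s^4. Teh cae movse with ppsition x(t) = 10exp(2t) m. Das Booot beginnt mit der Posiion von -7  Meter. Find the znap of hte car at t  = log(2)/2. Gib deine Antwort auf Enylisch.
Starting from position x(t) = 10·exp(2·t), we take 4 derivatives. The derivative of position gives velocity: v(t) = 20·exp(2·t). The derivative of velocity gives acceleration: a(t) = 40·exp(2·t). The derivative of acceleration gives jerk: j(t) = 80·exp(2·t). Differentiating jerk, we get snap: s(t) = 160·exp(2·t). From the given snap equation s(t) = 160·exp(2·t), we substitute t = log(2)/2 to get s = 320.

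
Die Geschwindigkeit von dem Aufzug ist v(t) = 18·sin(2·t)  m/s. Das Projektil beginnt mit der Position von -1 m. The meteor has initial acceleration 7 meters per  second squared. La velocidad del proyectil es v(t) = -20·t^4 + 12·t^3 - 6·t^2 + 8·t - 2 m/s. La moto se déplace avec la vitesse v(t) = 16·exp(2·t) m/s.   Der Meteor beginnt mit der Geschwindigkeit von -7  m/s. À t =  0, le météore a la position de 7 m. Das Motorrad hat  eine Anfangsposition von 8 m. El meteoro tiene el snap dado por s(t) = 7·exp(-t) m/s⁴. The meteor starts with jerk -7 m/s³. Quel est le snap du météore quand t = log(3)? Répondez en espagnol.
De la ecuación del snap s(t) = 7·exp(-t), sustituimos t = log(3) para obtener s = 7/3.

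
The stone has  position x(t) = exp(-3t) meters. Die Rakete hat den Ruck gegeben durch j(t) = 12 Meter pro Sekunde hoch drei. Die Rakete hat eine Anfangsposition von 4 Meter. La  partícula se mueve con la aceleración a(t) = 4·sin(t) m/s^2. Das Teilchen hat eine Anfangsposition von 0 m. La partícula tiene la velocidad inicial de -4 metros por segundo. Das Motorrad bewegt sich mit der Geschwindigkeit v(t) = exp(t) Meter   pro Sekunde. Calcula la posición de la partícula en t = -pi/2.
Necesitamos integrar nuestra ecuación de la aceleración a(t) = 4·sin(t) 2 veces. La integral de la aceleración es la velocidad. Usando v(0) = -4, obtenemos v(t) = -4·cos(t). La antiderivada de la velocidad es la posición. Usando x(0) = 0, obtenemos x(t) = -4·sin(t). Usando x(t) = -4·sin(t) y sustituyendo t = -pi/2, encontramos x = 4.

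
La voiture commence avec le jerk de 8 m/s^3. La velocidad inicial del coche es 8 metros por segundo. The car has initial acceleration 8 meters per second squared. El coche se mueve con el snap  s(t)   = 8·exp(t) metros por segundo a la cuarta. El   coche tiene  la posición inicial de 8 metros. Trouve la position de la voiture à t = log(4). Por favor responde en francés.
Nous devons intégrer notre équation du snap s(t) = 8·exp(t) 4 fois. L'intégrale du snap, avec j(0) = 8, donne le jerk: j(t) = 8·exp(t). En prenant ∫j(t)dt et en appliquant a(0) = 8, nous trouvons a(t) = 8·exp(t). L'intégrale de l'accélération, avec v(0) = 8, donne la vitesse: v(t) = 8·exp(t). En intégrant la vitesse et en utilisant la condition initiale x(0) = 8, nous obtenons x(t) = 8·exp(t). En utilisant x(t) = 8·exp(t) et en substituant t = log(4), nous trouvons x = 32.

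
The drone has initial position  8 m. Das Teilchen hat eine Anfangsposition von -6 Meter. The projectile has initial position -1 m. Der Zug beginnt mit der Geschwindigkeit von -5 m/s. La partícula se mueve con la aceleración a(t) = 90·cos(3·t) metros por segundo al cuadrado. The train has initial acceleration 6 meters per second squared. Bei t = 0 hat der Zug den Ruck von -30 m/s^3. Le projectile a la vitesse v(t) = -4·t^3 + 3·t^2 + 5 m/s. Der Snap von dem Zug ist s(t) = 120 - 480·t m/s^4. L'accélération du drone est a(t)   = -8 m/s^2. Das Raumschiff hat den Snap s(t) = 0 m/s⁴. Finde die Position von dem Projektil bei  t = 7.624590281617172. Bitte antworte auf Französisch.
Pour résoudre ceci, nous devons prendre 1 primitive de notre équation de la vitesse v(t) = -4·t^3 + 3·t^2 + 5. L'intégrale de la vitesse, avec x(0) = -1, donne la position: x(t) = -t^4 + t^3 + 5·t - 1. De l'équation de la position x(t) = -t^4 + t^3 + 5·t - 1, nous substituons t = 7.624590281617172 pour obtenir x = -2899.23202779719.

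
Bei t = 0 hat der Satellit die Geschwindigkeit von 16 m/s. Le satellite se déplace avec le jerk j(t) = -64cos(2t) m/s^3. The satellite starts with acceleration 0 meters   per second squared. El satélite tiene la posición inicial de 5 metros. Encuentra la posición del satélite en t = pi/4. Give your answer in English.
To find the answer, we compute 3 antiderivatives of j(t) = -64·cos(2·t). Finding the integral of j(t) and using a(0) = 0: a(t) = -32·sin(2·t). Finding the integral of a(t) and using v(0) = 16: v(t) = 16·cos(2·t). The integral of velocity, with x(0) = 5, gives position: x(t) = 8·sin(2·t) + 5. From the given position equation x(t) = 8·sin(2·t) + 5, we substitute t = pi/4 to get x = 13.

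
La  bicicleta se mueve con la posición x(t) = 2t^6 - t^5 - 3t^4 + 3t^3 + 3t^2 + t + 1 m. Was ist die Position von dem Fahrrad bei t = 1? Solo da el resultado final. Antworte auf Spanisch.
La respuesta es 6.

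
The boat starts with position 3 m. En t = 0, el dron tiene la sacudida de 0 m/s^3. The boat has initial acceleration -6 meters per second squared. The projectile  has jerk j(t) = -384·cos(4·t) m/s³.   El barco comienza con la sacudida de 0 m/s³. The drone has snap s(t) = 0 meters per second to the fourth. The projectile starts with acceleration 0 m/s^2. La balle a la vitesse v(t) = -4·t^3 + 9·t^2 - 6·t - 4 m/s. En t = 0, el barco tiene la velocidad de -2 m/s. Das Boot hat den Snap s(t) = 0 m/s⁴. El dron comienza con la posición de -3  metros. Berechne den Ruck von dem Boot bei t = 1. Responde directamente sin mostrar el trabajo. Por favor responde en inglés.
The answer is 0.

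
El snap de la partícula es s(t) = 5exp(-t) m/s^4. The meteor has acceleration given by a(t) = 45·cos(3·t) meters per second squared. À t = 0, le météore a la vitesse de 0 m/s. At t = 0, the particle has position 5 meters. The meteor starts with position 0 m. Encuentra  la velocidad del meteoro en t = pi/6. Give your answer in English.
We need to integrate our acceleration equation a(t) = 45·cos(3·t) 1 time. Integrating acceleration and using the initial condition v(0) = 0, we get v(t) = 15·sin(3·t). From the given velocity equation v(t) = 15·sin(3·t), we substitute t = pi/6 to get v = 15.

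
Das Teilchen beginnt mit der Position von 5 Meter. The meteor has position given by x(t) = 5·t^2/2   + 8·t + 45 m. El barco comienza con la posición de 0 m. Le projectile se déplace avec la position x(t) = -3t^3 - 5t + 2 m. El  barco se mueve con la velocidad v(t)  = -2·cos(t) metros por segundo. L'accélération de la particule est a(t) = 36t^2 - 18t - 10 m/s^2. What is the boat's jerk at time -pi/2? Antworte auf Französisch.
Pour résoudre ceci, nous devons prendre 2 dérivées de notre équation de la vitesse v(t) = -2·cos(t). La dérivée de la vitesse donne l'accélération: a(t) = 2·sin(t). La dérivée de l'accélération donne le jerk: j(t) = 2·cos(t). De l'équation du jerk j(t) = 2·cos(t), nous substituons t = -pi/2 pour obtenir j = 0.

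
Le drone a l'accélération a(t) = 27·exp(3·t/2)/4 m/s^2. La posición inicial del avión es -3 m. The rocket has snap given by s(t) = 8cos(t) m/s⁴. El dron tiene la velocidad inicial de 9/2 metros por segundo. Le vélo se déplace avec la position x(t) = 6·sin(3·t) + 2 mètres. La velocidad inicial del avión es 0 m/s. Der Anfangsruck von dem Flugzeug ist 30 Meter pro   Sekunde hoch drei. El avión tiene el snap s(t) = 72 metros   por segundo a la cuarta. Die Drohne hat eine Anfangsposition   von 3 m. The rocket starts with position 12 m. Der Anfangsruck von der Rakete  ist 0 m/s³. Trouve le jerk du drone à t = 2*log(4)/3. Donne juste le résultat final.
Le jerk à t = 2*log(4)/3 est j = 81/2.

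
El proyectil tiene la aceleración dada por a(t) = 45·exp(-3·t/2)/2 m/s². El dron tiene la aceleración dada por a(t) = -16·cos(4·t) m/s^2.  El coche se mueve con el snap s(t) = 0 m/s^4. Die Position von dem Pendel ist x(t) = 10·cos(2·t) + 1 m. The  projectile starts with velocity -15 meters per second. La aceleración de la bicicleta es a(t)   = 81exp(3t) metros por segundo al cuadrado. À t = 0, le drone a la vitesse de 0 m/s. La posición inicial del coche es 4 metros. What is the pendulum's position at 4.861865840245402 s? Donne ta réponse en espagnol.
Tenemos la posición x(t) = 10·cos(2·t) + 1. Sustituyendo t = 4.861865840245402: x(4.861865840245402) = -8.55645163128807.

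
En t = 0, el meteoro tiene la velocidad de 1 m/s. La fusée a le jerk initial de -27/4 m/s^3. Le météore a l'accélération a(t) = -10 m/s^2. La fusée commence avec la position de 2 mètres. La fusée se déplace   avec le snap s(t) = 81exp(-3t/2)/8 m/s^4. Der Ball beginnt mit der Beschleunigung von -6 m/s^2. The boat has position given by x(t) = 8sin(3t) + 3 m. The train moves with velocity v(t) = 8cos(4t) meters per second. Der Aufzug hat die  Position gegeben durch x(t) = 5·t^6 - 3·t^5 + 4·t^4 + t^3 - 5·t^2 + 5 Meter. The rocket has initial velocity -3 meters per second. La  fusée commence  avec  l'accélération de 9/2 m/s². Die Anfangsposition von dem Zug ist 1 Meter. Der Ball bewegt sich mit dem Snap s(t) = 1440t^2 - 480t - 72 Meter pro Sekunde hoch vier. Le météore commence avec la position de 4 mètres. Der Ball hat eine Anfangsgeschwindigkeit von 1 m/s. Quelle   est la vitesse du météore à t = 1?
En partant de l'accélération a(t) = -10, nous prenons 1 primitive. La primitive de l'accélération, avec v(0) = 1, donne la vitesse: v(t) = 1 - 10·t. De l'équation de la vitesse v(t) = 1 - 10·t, nous substituons t = 1 pour obtenir v = -9.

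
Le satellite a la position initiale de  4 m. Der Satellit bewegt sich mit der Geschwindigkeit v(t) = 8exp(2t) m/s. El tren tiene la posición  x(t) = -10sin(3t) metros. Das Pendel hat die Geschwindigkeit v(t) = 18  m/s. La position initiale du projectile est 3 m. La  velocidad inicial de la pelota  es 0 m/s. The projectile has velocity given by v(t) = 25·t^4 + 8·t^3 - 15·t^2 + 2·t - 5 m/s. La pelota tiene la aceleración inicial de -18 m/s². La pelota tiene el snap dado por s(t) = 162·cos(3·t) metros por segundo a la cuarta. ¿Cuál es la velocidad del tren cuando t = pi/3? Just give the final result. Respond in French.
v(pi/3) = 30.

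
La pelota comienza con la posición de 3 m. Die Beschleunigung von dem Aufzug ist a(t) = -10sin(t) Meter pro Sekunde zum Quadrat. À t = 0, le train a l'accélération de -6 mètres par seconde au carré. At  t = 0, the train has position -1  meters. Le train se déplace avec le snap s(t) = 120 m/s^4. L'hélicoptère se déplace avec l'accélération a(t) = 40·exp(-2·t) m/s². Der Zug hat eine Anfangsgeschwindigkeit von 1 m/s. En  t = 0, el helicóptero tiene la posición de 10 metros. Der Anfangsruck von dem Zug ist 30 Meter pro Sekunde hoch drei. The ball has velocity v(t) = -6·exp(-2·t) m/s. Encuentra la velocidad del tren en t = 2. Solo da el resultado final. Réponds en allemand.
Bei t = 2, v = 209.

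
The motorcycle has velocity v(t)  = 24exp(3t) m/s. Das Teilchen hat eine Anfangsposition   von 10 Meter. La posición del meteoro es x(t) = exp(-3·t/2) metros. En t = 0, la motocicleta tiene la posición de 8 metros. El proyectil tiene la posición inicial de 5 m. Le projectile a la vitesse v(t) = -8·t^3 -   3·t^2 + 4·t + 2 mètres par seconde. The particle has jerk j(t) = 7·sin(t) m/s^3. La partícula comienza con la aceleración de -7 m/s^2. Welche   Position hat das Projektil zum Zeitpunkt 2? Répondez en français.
Nous devons intégrer notre équation de la vitesse v(t) = -8·t^3 - 3·t^2 + 4·t + 2 1 fois. En prenant ∫v(t)dt et en appliquant x(0) = 5, nous trouvons x(t) = -2·t^4 - t^3 + 2·t^2 + 2·t + 5. Nous avons la position x(t) = -2·t^4 - t^3 + 2·t^2 + 2·t + 5. En substituant t = 2: x(2) = -23.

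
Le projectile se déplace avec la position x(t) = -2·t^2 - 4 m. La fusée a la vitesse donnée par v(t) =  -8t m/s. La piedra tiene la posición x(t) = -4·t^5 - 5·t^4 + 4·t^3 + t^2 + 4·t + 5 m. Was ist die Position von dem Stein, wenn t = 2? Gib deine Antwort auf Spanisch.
Usando x(t) = -4·t^5 - 5·t^4 + 4·t^3 + t^2 + 4·t + 5 y sustituyendo t = 2, encontramos x = -159.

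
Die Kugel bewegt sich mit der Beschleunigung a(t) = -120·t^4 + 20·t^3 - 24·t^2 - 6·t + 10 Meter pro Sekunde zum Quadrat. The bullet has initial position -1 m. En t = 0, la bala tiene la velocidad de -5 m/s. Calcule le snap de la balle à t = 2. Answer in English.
To solve this, we need to take 2 derivatives of our acceleration equation a(t) = -120·t^4 + 20·t^3 - 24·t^2 - 6·t + 10. Taking d/dt of a(t), we find j(t) = -480·t^3 + 60·t^2 - 48·t - 6. Differentiating jerk, we get snap: s(t) = -1440·t^2 + 120·t - 48. Using s(t) = -1440·t^2 + 120·t - 48 and substituting t = 2, we find s = -5568.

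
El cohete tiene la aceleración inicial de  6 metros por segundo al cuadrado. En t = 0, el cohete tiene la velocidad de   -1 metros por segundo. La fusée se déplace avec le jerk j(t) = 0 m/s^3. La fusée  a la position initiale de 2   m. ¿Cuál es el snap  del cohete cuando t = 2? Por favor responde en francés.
Nous devons dériver notre équation du jerk j(t) = 0 1 fois. En dérivant le jerk, nous obtenons le snap: s(t) = 0. De l'équation du snap s(t) = 0, nous substituons t = 2 pour obtenir s = 0.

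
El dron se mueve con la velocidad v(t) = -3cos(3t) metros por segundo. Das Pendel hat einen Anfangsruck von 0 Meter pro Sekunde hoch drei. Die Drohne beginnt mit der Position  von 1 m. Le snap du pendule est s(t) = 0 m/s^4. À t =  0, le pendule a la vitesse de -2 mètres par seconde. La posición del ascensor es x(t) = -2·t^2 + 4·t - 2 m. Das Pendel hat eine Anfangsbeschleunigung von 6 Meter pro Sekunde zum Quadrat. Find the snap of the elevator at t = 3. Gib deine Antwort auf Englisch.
We must differentiate our position equation x(t) = -2·t^2 + 4·t - 2 4 times. The derivative of position gives velocity: v(t) = 4 - 4·t. The derivative of velocity gives acceleration: a(t) = -4. Differentiating acceleration, we get jerk: j(t) = 0. The derivative of jerk gives snap: s(t) = 0. We have snap s(t) = 0. Substituting t = 3: s(3) = 0.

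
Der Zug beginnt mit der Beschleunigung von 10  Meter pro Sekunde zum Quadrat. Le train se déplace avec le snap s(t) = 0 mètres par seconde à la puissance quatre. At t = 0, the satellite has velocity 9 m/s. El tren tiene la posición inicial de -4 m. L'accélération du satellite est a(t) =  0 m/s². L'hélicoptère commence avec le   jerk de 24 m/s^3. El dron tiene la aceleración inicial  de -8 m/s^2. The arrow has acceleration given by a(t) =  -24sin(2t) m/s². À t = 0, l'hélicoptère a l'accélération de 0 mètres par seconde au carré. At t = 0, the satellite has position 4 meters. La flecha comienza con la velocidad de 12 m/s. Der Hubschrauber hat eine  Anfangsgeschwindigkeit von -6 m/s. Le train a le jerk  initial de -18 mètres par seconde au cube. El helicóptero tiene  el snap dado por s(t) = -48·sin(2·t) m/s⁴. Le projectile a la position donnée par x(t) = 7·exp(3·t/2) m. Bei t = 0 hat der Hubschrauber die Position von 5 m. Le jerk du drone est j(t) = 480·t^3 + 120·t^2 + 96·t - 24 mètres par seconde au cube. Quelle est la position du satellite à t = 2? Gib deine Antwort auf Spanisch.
Debemos encontrar la integral de nuestra ecuación de la aceleración a(t) = 0 2 veces. La integral de la aceleración, con v(0) = 9, da la velocidad: v(t) = 9. Integrando la velocidad y usando la condición inicial x(0) = 4, obtenemos x(t) = 9·t + 4. De la ecuación de la posición x(t) = 9·t + 4, sustituimos t = 2 para obtener x = 22.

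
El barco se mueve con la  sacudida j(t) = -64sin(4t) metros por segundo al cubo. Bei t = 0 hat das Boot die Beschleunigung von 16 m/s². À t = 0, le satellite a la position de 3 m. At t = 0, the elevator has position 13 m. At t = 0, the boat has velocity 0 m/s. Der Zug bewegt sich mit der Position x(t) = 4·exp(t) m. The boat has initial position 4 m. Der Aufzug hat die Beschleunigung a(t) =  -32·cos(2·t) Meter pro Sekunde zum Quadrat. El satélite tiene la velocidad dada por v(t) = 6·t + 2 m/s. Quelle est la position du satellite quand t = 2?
Nous devons intégrer notre équation de la vitesse v(t) = 6·t + 2 1 fois. La primitive de la vitesse est la position. En utilisant x(0) = 3, nous obtenons x(t) = 3·t^2 + 2·t + 3. En utilisant x(t) = 3·t^2 + 2·t + 3 et en substituant t = 2, nous trouvons x = 19.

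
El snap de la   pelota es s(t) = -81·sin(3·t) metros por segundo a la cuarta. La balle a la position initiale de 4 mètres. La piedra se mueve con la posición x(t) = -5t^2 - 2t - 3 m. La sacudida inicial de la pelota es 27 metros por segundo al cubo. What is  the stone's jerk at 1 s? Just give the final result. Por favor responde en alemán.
Der Ruck bei t = 1 ist j = 0.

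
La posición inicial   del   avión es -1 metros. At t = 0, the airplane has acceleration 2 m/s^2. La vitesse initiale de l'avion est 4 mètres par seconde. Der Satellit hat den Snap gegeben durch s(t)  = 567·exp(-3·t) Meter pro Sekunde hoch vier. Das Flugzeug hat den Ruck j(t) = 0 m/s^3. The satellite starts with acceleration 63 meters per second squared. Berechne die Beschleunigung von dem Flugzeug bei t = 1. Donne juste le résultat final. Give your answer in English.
The answer is 2.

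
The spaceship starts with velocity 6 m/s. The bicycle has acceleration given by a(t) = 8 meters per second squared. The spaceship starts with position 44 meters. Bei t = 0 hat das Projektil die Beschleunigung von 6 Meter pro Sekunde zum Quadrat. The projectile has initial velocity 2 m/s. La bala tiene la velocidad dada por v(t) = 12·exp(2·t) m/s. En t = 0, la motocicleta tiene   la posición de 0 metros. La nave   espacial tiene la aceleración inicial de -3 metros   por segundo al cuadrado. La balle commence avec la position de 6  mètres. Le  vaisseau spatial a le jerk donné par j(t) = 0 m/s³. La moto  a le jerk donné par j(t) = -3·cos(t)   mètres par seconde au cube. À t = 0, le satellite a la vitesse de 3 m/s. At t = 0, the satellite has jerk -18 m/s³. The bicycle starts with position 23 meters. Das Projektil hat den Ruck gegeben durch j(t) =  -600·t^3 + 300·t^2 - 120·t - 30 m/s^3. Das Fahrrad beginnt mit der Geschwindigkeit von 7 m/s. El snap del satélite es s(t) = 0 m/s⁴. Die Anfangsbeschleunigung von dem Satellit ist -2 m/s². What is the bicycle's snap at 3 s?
Starting from acceleration a(t) = 8, we take 2 derivatives. Differentiating acceleration, we get jerk: j(t) = 0. Differentiating jerk, we get snap: s(t) = 0. From the given snap equation s(t) = 0, we substitute t = 3 to get s = 0.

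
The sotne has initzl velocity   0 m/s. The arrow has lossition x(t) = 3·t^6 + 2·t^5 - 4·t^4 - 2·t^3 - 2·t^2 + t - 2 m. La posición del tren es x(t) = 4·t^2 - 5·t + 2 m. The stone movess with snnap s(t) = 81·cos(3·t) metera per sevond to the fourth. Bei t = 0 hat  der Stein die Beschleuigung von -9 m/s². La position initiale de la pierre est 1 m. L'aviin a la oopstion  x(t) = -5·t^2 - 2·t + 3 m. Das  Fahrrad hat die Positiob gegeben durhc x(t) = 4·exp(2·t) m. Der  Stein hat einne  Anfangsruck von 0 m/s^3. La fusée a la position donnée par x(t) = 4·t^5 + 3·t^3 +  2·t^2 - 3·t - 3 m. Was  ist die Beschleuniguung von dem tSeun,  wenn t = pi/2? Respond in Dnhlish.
We must find the integral of our snap equation s(t) = 81·cos(3·t) 2 times. The integral of snap, with j(0) = 0, gives jerk: j(t) = 27·sin(3·t). Integrating jerk and using the initial condition a(0) = -9, we get a(t) = -9·cos(3·t). From the given acceleration equation a(t) = -9·cos(3·t), we substitute t = pi/2 to get a = 0.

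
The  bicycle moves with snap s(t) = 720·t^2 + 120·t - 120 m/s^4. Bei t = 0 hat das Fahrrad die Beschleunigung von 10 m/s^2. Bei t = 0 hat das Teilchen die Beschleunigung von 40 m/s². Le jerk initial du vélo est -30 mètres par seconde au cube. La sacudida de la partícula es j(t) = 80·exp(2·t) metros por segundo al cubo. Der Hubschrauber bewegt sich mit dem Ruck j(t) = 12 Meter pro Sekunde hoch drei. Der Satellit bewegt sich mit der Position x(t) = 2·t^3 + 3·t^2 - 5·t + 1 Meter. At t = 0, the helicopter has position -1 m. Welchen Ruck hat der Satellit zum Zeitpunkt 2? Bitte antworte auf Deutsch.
Ausgehend von der Position x(t) = 2·t^3 + 3·t^2 - 5·t + 1, nehmen wir 3 Ableitungen. Mit d/dt von x(t) finden wir v(t) = 6·t^2 + 6·t - 5. Mit d/dt von v(t) finden wir a(t) = 12·t + 6. Mit d/dt von a(t) finden wir j(t) = 12. Aus der Gleichung für den Ruck j(t) = 12, setzen wir t = 2 ein und erhalten j = 12.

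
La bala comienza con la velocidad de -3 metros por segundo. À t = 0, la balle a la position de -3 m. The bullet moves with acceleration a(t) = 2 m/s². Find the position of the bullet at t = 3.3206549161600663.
We need to integrate our acceleration equation a(t) = 2 2 times. Taking ∫a(t)dt and applying v(0) = -3, we find v(t) = 2·t - 3. Integrating velocity and using the initial condition x(0) = -3, we get x(t) = t^2 - 3·t - 3. From the given position equation x(t) = t^2 - 3·t - 3, we substitute t = 3.3206549161600663 to get x = -1.93521567626218.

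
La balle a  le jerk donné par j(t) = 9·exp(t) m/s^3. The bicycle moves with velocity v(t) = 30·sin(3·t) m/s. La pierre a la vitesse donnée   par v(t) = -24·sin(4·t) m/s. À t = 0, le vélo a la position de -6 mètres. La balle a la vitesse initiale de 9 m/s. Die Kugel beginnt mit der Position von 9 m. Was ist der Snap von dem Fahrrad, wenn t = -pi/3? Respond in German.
Wir müssen unsere Gleichung für die Geschwindigkeit v(t) = 30·sin(3·t) 3-mal ableiten. Mit d/dt von v(t) finden wir a(t) = 90·cos(3·t). Durch Ableiten von der Beschleunigung erhalten wir den Ruck: j(t) = -270·sin(3·t). Durch Ableiten von dem Ruck erhalten wir den Snap: s(t) = -810·cos(3·t). Wir haben den Snap s(t) = -810·cos(3·t). Durch Einsetzen von t = -pi/3: s(-pi/3) = 810.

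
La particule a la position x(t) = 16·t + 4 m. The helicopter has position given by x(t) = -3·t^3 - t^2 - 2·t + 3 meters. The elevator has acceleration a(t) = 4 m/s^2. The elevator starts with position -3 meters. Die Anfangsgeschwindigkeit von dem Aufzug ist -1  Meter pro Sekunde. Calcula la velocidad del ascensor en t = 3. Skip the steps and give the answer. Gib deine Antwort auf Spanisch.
v(3) = 11.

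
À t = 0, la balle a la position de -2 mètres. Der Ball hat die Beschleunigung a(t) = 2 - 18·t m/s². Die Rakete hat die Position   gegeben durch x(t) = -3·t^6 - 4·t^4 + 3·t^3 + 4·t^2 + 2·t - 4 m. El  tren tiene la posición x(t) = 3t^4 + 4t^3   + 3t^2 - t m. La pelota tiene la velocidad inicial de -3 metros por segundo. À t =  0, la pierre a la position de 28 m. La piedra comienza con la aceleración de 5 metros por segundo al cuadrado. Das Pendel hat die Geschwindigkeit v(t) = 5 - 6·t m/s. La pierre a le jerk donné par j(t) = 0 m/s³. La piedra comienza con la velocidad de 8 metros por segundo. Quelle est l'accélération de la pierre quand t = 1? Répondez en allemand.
Wir müssen unsere Gleichung für den Ruck j(t) = 0 1-mal integrieren. Die Stammfunktion von dem Ruck ist die Beschleunigung. Mit a(0) = 5 erhalten wir a(t) = 5. Mit a(t) = 5 und Einsetzen von t = 1, finden wir a = 5.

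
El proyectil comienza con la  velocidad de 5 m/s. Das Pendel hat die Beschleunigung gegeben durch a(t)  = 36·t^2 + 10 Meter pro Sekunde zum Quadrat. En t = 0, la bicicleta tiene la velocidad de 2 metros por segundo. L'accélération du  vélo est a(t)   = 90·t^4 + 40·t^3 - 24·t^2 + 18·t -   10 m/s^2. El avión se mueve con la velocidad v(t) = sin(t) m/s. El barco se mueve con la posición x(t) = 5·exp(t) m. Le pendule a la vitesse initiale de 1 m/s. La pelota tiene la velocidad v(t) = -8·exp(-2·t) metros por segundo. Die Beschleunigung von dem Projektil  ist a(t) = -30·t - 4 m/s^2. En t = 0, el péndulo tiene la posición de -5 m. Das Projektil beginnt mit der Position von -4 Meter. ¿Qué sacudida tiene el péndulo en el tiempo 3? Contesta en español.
Para resolver esto, necesitamos tomar 1 derivada de nuestra ecuación de la aceleración a(t) = 36·t^2 + 10. Derivando la aceleración, obtenemos la sacudida: j(t) = 72·t. De la ecuación de la sacudida j(t) = 72·t, sustituimos t = 3 para obtener j = 216.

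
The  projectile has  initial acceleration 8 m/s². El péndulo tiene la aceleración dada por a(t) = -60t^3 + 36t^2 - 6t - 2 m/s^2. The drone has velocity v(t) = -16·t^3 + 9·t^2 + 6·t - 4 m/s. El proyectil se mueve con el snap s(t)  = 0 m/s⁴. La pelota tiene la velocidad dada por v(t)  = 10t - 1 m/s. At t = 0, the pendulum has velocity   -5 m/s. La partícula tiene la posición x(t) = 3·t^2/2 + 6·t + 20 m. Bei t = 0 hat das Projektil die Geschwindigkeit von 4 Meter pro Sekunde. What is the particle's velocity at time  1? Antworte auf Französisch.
Pour résoudre ceci, nous devons prendre 1 dérivée de notre équation de la position x(t) = 3·t^2/2 + 6·t + 20. En dérivant la position, nous obtenons la vitesse: v(t) = 3·t + 6. En utilisant v(t) = 3·t + 6 et en substituant t = 1, nous trouvons v = 9.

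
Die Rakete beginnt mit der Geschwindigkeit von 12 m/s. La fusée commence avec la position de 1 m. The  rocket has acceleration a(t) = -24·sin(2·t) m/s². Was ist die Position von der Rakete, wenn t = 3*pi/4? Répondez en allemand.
Um dies zu lösen, müssen wir 2 Integrale unserer Gleichung für die Beschleunigung a(t) = -24·sin(2·t) finden. Das Integral von der Beschleunigung, mit v(0) = 12, ergibt die Geschwindigkeit: v(t) = 12·cos(2·t). Mit ∫v(t)dt und Anwendung von x(0) = 1, finden wir x(t) = 6·sin(2·t) + 1. Aus der Gleichung für die Position x(t) = 6·sin(2·t) + 1, setzen wir t = 3*pi/4 ein und erhalten x = -5.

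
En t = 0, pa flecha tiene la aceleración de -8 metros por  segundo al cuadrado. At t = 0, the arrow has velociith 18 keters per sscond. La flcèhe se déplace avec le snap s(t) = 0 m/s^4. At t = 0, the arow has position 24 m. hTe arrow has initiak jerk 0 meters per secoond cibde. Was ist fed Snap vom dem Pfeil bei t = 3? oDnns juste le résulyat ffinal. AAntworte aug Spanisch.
s(3) = 0.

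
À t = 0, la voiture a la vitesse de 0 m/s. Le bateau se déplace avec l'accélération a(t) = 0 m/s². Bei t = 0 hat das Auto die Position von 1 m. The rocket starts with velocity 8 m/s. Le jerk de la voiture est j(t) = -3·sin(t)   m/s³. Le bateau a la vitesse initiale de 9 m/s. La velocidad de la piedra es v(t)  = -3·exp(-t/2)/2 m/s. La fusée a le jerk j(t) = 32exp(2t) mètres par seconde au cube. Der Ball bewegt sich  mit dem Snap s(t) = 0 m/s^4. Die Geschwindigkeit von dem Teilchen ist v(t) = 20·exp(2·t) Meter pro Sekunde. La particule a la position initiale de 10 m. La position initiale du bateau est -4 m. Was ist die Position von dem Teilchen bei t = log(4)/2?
Um dies zu lösen, müssen wir 1 Integral unserer Gleichung für die Geschwindigkeit v(t) = 20·exp(2·t) finden. Die Stammfunktion von der Geschwindigkeit ist die Position. Mit x(0) = 10 erhalten wir x(t) = 10·exp(2·t). Aus der Gleichung für die Position x(t) = 10·exp(2·t), setzen wir t = log(4)/2 ein und erhalten x = 40.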